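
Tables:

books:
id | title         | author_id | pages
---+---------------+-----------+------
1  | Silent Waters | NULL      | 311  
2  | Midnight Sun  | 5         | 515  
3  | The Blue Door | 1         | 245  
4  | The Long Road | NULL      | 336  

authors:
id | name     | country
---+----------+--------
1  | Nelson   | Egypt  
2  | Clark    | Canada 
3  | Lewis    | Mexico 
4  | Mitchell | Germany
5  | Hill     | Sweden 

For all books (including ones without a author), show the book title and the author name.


LEFT JOIN keeps every row from books (the left table); where author_id has no match in authors, the author columns become NULL. Walk through each book:
  - book 1 (Silent Waters): author_id=NULL, no match -> kept with NULL
  - book 2 (Midnight Sun): author_id=5 -> matches Hill
  - book 3 (The Blue Door): author_id=1 -> matches Nelson
  - book 4 (The Long Road): author_id=NULL, no match -> kept with NULL
All 4 rows appear; 2 have NULL author.

SQL:
SELECT a.title, b.name AS author
FROM books a
LEFT JOIN authors b ON a.author_id = b.id

Result:
title         | author
--------------+-------
Silent Waters | NULL  
Midnight Sun  | Hill  
The Blue Door | Nelson
The Long Road | NULL  


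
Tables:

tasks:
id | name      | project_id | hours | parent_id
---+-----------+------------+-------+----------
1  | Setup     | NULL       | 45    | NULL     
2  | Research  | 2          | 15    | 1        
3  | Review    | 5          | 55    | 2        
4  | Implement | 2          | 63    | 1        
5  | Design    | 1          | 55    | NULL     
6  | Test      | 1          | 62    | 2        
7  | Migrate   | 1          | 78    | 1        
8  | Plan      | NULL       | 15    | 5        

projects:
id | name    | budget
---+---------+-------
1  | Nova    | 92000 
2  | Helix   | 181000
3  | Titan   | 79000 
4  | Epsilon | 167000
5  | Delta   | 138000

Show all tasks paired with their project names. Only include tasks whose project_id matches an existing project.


INNER JOIN keeps only tasks rows whose project_id matches an id in projects. Walk through each task:
  - task 1 (Setup): project_id=NULL, no match -> dropped
  - task 2 (Research): project_id=2 -> matches Helix
  - task 3 (Review): project_id=5 -> matches Delta
  - task 4 (Implement): project_id=2 -> matches Helix
  - task 5 (Design): project_id=1 -> matches Nova
  - task 6 (Test): project_id=1 -> matches Nova
  - task 7 (Migrate): project_id=1 -> matches Nova
  - task 8 (Plan): project_id=NULL, no match -> dropped
So 2 of 8 rows are dropped.

SQL:
SELECT a.name, b.name AS project
FROM tasks a
INNER JOIN projects b ON a.project_id = b.id

Result:
name      | project
----------+--------
Research  | Helix  
Review    | Delta  
Implement | Helix  
Design    | Nova   
Test      | Nova   
Migrate   | Nova   


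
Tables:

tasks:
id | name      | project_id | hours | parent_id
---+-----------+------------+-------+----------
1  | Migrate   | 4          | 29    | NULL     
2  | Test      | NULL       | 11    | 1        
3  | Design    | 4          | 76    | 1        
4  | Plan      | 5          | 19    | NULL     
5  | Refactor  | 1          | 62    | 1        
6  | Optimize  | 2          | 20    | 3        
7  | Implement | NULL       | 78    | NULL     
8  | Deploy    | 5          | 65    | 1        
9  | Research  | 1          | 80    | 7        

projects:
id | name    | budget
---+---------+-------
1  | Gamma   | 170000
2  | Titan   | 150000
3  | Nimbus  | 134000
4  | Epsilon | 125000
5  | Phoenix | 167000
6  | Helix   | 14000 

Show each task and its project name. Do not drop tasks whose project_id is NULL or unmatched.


LEFT JOIN keeps every row from tasks (the left table); where project_id has no match in projects, the project columns become NULL. Walk through each task:
  - task 1 (Migrate): project_id=4 -> matches Epsilon
  - task 2 (Test): project_id=NULL, no match -> kept with NULL
  - task 3 (Design): project_id=4 -> matches Epsilon
  - task 4 (Plan): project_id=5 -> matches Phoenix
  - task 5 (Refactor): project_id=1 -> matches Gamma
  - task 6 (Optimize): project_id=2 -> matches Titan
  - task 7 (Implement): project_id=NULL, no match -> kept with NULL
  - task 8 (Deploy): project_id=5 -> matches Phoenix
  - task 9 (Research): project_id=1 -> matches Gamma
All 9 rows appear; 2 have NULL project.

SQL:
SELECT a.name, b.name AS project
FROM tasks a
LEFT JOIN projects b ON a.project_id = b.id

Result:
name      | project
----------+--------
Migrate   | Epsilon
Test      | NULL   
Design    | Epsilon
Plan      | Phoenix
Refactor  | Gamma  
Optimize  | Titan  
Implement | NULL   
Deploy    | Phoenix
Research  | Gamma  


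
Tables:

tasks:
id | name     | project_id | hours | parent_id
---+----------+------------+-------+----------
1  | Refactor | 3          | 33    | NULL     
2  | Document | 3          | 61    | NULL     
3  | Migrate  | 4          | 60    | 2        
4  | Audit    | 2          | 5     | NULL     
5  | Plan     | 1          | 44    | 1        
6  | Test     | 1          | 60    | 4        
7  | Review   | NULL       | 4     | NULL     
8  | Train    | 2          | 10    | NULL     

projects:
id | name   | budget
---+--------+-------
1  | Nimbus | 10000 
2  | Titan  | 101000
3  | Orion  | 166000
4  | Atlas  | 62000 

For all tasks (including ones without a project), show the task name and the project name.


LEFT JOIN keeps every row from tasks (the left table); where project_id has no match in projects, the project columns become NULL. Walk through each task:
  - task 1 (Refactor): project_id=3 -> matches Orion
  - task 2 (Document): project_id=3 -> matches Orion
  - task 3 (Migrate): project_id=4 -> matches Atlas
  - task 4 (Audit): project_id=2 -> matches Titan
  - task 5 (Plan): project_id=1 -> matches Nimbus
  - task 6 (Test): project_id=1 -> matches Nimbus
  - task 7 (Review): project_id=NULL, no match -> kept with NULL
  - task 8 (Train): project_id=2 -> matches Titan
All 8 rows appear; 1 has NULL project.

SQL:
SELECT a.name, b.name AS project
FROM tasks a
LEFT JOIN projects b ON a.project_id = b.id

Result:
name     | project
---------+--------
Refactor | Orion  
Document | Orion  
Migrate  | Atlas  
Audit    | Titan  
Plan     | Nimbus 
Test     | Nimbus 
Review   | NULL   
Train    | Titan  


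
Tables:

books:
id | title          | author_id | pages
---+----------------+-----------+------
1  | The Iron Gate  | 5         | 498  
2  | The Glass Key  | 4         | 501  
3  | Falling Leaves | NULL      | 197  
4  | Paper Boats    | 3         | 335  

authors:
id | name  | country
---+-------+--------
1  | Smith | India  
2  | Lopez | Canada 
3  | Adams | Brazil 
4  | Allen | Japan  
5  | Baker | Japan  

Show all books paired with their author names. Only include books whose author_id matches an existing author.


INNER JOIN keeps only books rows whose author_id matches an id in authors. Walk through each book:
  - book 1 (The Iron Gate): author_id=5 -> matches Baker
  - book 2 (The Glass Key): author_id=4 -> matches Allen
  - book 3 (Falling Leaves): author_id=NULL, no match -> dropped
  - book 4 (Paper Boats): author_id=3 -> matches Adams
So 1 of 4 rows is dropped.

SQL:
SELECT a.title, b.name AS author
FROM books a
INNER JOIN authors b ON a.author_id = b.id

Result:
title         | author
--------------+-------
The Iron Gate | Baker 
The Glass Key | Allen 
Paper Boats   | Adams 


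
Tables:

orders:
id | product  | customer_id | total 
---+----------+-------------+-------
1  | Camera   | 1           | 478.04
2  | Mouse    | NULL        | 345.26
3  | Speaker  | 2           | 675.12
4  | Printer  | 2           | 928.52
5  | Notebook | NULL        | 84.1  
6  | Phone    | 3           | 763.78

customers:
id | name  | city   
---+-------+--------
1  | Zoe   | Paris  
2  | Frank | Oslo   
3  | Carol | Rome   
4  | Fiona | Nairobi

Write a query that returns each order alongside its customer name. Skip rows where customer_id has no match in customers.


INNER JOIN keeps only orders rows whose customer_id matches an id in customers. Walk through each order:
  - order 1 (Camera): customer_id=1 -> matches Zoe
  - order 2 (Mouse): customer_id=NULL, no match -> dropped
  - order 3 (Speaker): customer_id=2 -> matches Frank
  - order 4 (Printer): customer_id=2 -> matches Frank
  - order 5 (Notebook): customer_id=NULL, no match -> dropped
  - order 6 (Phone): customer_id=3 -> matches Carol
So 2 of 6 rows are dropped.

SQL:
SELECT a.product, b.name AS customer
FROM orders a
INNER JOIN customers b ON a.customer_id = b.id

Result:
product | customer
--------+---------
Camera  | Zoe     
Speaker | Frank   
Printer | Frank   
Phone   | Carol   


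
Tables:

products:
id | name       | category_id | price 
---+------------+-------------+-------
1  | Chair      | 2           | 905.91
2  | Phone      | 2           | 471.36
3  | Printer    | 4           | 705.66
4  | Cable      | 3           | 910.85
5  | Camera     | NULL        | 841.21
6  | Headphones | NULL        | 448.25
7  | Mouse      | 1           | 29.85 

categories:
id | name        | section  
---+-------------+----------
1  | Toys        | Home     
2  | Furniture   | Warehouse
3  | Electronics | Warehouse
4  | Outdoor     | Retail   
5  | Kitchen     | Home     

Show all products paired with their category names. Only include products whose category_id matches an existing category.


INNER JOIN keeps only products rows whose category_id matches an id in categories. Walk through each product:
  - product 1 (Chair): category_id=2 -> matches Furniture
  - product 2 (Phone): category_id=2 -> matches Furniture
  - product 3 (Printer): category_id=4 -> matches Outdoor
  - product 4 (Cable): category_id=3 -> matches Electronics
  - product 5 (Camera): category_id=NULL, no match -> dropped
  - product 6 (Headphones): category_id=NULL, no match -> dropped
  - product 7 (Mouse): category_id=1 -> matches Toys
So 2 of 7 rows are dropped.

SQL:
SELECT a.name, b.name AS category
FROM products a
INNER JOIN categories b ON a.category_id = b.id

Result:
name    | category   
--------+------------
Chair   | Furniture  
Phone   | Furniture  
Printer | Outdoor    
Cable   | Electronics
Mouse   | Toys       


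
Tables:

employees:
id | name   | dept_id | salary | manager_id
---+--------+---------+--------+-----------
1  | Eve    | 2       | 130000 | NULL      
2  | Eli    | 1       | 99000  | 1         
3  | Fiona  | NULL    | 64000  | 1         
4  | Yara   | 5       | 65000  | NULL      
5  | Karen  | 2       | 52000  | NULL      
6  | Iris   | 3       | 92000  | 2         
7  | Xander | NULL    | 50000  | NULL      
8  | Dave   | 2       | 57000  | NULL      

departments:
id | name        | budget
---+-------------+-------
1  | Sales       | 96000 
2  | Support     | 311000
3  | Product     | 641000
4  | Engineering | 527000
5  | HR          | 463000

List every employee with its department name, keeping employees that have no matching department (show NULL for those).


LEFT JOIN keeps every row from employees (the left table); where dept_id has no match in departments, the department columns become NULL. Walk through each employee:
  - employee 1 (Eve): dept_id=2 -> matches Support
  - employee 2 (Eli): dept_id=1 -> matches Sales
  - employee 3 (Fiona): dept_id=NULL, no match -> kept with NULL
  - employee 4 (Yara): dept_id=5 -> matches HR
  - employee 5 (Karen): dept_id=2 -> matches Support
  - employee 6 (Iris): dept_id=3 -> matches Product
  - employee 7 (Xander): dept_id=NULL, no match -> kept with NULL
  - employee 8 (Dave): dept_id=2 -> matches Support
All 8 rows appear; 2 have NULL department.

SQL:
SELECT a.name, b.name AS department
FROM employees a
LEFT JOIN departments b ON a.dept_id = b.id

Result:
name   | department
-------+-----------
Eve    | Support   
Eli    | Sales     
Fiona  | NULL      
Yara   | HR        
Karen  | Support   
Iris   | Product   
Xander | NULL      
Dave   | Support   


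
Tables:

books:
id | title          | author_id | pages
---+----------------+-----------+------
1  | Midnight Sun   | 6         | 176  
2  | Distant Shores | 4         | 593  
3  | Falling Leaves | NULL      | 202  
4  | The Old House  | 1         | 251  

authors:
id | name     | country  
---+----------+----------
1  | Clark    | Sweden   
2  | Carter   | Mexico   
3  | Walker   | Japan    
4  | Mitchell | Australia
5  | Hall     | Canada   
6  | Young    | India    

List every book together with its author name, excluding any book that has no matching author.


INNER JOIN keeps only books rows whose author_id matches an id in authors. Walk through each book:
  - book 1 (Midnight Sun): author_id=6 -> matches Young
  - book 2 (Distant Shores): author_id=4 -> matches Mitchell
  - book 3 (Falling Leaves): author_id=NULL, no match -> dropped
  - book 4 (The Old House): author_id=1 -> matches Clark
So 1 of 4 rows is dropped.

SQL:
SELECT a.title, b.name AS author
FROM books a
INNER JOIN authors b ON a.author_id = b.id

Result:
title          | author  
---------------+---------
Midnight Sun   | Young   
Distant Shores | Mitchell
The Old House  | Clark   


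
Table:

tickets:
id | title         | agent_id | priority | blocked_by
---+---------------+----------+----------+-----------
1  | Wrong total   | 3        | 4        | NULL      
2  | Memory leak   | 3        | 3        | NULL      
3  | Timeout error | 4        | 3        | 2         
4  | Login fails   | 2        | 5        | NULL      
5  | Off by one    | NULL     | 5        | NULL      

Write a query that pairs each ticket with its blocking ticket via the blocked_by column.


This is a self-join: tickets is joined to a second copy of itself, matching each row's blocked_by to another row's id. Use LEFT JOIN so rows with blocked_by=NULL are kept.
  - ticket 1 (Wrong total): blocked_by=NULL -> NULL
  - ticket 2 (Memory leak): blocked_by=NULL -> NULL
  - ticket 3 (Timeout error): blocked_by=2 -> Memory leak
  - ticket 4 (Login fails): blocked_by=NULL -> NULL
  - ticket 5 (Off by one): blocked_by=NULL -> NULL

SQL:
SELECT a.title AS item, b.title AS blocked_by
FROM tickets a
LEFT JOIN tickets b ON a.blocked_by = b.id

Result:
item          | blocked_by 
--------------+------------
Wrong total   | NULL       
Memory leak   | NULL       
Timeout error | Memory leak
Login fails   | NULL       
Off by one    | NULL       


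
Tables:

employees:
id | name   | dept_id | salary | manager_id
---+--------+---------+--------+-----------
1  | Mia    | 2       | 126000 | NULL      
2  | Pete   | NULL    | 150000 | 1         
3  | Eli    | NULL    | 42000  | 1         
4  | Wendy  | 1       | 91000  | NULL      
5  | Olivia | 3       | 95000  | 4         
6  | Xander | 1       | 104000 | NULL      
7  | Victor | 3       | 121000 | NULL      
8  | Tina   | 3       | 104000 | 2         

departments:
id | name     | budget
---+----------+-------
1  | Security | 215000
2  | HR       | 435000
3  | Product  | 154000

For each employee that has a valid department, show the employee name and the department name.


INNER JOIN keeps only employees rows whose dept_id matches an id in departments. Walk through each employee:
  - employee 1 (Mia): dept_id=2 -> matches HR
  - employee 2 (Pete): dept_id=NULL, no match -> dropped
  - employee 3 (Eli): dept_id=NULL, no match -> dropped
  - employee 4 (Wendy): dept_id=1 -> matches Security
  - employee 5 (Olivia): dept_id=3 -> matches Product
  - employee 6 (Xander): dept_id=1 -> matches Security
  - employee 7 (Victor): dept_id=3 -> matches Product
  - employee 8 (Tina): dept_id=3 -> matches Product
So 2 of 8 rows are dropped.

SQL:
SELECT a.name, b.name AS department
FROM employees a
INNER JOIN departments b ON a.dept_id = b.id

Result:
name   | department
-------+-----------
Mia    | HR        
Wendy  | Security  
Olivia | Product   
Xander | Security  
Victor | Product   
Tina   | Product   


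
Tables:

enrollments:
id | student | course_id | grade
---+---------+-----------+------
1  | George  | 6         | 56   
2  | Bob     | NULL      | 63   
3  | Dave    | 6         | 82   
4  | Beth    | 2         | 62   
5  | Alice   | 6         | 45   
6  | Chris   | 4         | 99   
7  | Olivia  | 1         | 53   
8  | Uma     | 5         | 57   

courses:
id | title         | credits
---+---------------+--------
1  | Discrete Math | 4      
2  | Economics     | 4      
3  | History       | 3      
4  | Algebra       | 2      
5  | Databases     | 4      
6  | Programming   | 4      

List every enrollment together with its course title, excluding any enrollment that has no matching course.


INNER JOIN keeps only enrollments rows whose course_id matches an id in courses. Walk through each enrollment:
  - enrollment 1 (George): course_id=6 -> matches Programming
  - enrollment 2 (Bob): course_id=NULL, no match -> dropped
  - enrollment 3 (Dave): course_id=6 -> matches Programming
  - enrollment 4 (Beth): course_id=2 -> matches Economics
  - enrollment 5 (Alice): course_id=6 -> matches Programming
  - enrollment 6 (Chris): course_id=4 -> matches Algebra
  - enrollment 7 (Olivia): course_id=1 -> matches Discrete Math
  - enrollment 8 (Uma): course_id=5 -> matches Databases
So 1 of 8 rows is dropped.

SQL:
SELECT a.student, b.title AS course
FROM enrollments a
INNER JOIN courses b ON a.course_id = b.id

Result:
student | course       
--------+--------------
George  | Programming  
Dave    | Programming  
Beth    | Economics    
Alice   | Programming  
Chris   | Algebra      
Olivia  | Discrete Math
Uma     | Databases    


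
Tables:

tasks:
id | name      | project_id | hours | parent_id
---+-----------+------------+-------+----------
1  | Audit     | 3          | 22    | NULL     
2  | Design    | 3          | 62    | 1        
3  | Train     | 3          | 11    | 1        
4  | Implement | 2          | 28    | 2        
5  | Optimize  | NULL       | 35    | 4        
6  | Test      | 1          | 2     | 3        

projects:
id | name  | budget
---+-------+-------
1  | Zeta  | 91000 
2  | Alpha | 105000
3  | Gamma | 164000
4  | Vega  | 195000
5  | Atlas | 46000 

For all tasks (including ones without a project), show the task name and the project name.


LEFT JOIN keeps every row from tasks (the left table); where project_id has no match in projects, the project columns become NULL. Walk through each task:
  - task 1 (Audit): project_id=3 -> matches Gamma
  - task 2 (Design): project_id=3 -> matches Gamma
  - task 3 (Train): project_id=3 -> matches Gamma
  - task 4 (Implement): project_id=2 -> matches Alpha
  - task 5 (Optimize): project_id=NULL, no match -> kept with NULL
  - task 6 (Test): project_id=1 -> matches Zeta
All 6 rows appear; 1 has NULL project.

SQL:
SELECT a.name, b.name AS project
FROM tasks a
LEFT JOIN projects b ON a.project_id = b.id

Result:
name      | project
----------+--------
Audit     | Gamma  
Design    | Gamma  
Train     | Gamma  
Implement | Alpha  
Optimize  | NULL   
Test      | Zeta   


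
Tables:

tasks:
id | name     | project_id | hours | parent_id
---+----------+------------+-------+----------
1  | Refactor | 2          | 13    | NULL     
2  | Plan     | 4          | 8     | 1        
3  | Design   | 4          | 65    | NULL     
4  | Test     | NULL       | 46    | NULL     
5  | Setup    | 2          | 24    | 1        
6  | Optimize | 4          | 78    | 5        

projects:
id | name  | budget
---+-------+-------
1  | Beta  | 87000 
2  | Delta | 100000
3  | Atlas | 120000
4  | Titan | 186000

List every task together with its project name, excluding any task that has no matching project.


INNER JOIN keeps only tasks rows whose project_id matches an id in projects. Walk through each task:
  - task 1 (Refactor): project_id=2 -> matches Delta
  - task 2 (Plan): project_id=4 -> matches Titan
  - task 3 (Design): project_id=4 -> matches Titan
  - task 4 (Test): project_id=NULL, no match -> dropped
  - task 5 (Setup): project_id=2 -> matches Delta
  - task 6 (Optimize): project_id=4 -> matches Titan
So 1 of 6 rows is dropped.

SQL:
SELECT a.name, b.name AS project
FROM tasks a
INNER JOIN projects b ON a.project_id = b.id

Result:
name     | project
---------+--------
Refactor | Delta  
Plan     | Titan  
Design   | Titan  
Setup    | Delta  
Optimize | Titan  


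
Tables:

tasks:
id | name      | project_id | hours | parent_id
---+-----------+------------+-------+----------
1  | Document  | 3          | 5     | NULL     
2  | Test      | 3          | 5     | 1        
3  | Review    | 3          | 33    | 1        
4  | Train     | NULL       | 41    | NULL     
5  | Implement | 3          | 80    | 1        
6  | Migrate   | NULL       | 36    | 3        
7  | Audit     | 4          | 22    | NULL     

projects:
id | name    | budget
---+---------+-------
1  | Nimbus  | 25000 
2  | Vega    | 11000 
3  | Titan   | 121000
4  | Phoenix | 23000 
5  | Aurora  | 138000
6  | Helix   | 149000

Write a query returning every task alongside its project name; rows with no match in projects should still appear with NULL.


LEFT JOIN keeps every row from tasks (the left table); where project_id has no match in projects, the project columns become NULL. Walk through each task:
  - task 1 (Document): project_id=3 -> matches Titan
  - task 2 (Test): project_id=3 -> matches Titan
  - task 3 (Review): project_id=3 -> matches Titan
  - task 4 (Train): project_id=NULL, no match -> kept with NULL
  - task 5 (Implement): project_id=3 -> matches Titan
  - task 6 (Migrate): project_id=NULL, no match -> kept with NULL
  - task 7 (Audit): project_id=4 -> matches Phoenix
All 7 rows appear; 2 have NULL project.

SQL:
SELECT a.name, b.name AS project
FROM tasks a
LEFT JOIN projects b ON a.project_id = b.id

Result:
name      | project
----------+--------
Document  | Titan  
Test      | Titan  
Review    | Titan  
Train     | NULL   
Implement | Titan  
Migrate   | NULL   
Audit     | Phoenix


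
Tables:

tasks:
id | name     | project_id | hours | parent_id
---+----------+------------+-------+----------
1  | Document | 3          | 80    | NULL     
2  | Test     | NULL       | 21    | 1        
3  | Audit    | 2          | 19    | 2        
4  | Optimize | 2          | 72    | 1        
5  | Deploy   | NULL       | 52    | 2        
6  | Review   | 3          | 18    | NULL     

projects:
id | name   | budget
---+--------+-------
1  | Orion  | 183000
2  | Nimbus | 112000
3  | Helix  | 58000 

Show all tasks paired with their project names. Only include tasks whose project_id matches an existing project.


INNER JOIN keeps only tasks rows whose project_id matches an id in projects. Walk through each task:
  - task 1 (Document): project_id=3 -> matches Helix
  - task 2 (Test): project_id=NULL, no match -> dropped
  - task 3 (Audit): project_id=2 -> matches Nimbus
  - task 4 (Optimize): project_id=2 -> matches Nimbus
  - task 5 (Deploy): project_id=NULL, no match -> dropped
  - task 6 (Review): project_id=3 -> matches Helix
So 2 of 6 rows are dropped.

SQL:
SELECT a.name, b.name AS project
FROM tasks a
INNER JOIN projects b ON a.project_id = b.id

Result:
name     | project
---------+--------
Document | Helix  
Audit    | Nimbus 
Optimize | Nimbus 
Review   | Helix  


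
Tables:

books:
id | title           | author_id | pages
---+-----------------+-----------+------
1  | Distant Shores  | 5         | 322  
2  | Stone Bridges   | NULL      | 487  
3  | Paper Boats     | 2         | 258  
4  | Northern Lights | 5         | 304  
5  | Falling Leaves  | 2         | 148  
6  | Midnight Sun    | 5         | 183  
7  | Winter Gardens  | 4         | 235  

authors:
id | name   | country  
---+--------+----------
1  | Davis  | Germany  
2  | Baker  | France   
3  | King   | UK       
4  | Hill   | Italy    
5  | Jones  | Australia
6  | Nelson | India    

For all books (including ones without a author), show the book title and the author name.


LEFT JOIN keeps every row from books (the left table); where author_id has no match in authors, the author columns become NULL. Walk through each book:
  - book 1 (Distant Shores): author_id=5 -> matches Jones
  - book 2 (Stone Bridges): author_id=NULL, no match -> kept with NULL
  - book 3 (Paper Boats): author_id=2 -> matches Baker
  - book 4 (Northern Lights): author_id=5 -> matches Jones
  - book 5 (Falling Leaves): author_id=2 -> matches Baker
  - book 6 (Midnight Sun): author_id=5 -> matches Jones
  - book 7 (Winter Gardens): author_id=4 -> matches Hill
All 7 rows appear; 1 has NULL author.

SQL:
SELECT a.title, b.name AS author
FROM books a
LEFT JOIN authors b ON a.author_id = b.id

Result:
title           | author
----------------+-------
Distant Shores  | Jones 
Stone Bridges   | NULL  
Paper Boats     | Baker 
Northern Lights | Jones 
Falling Leaves  | Baker 
Midnight Sun    | Jones 
Winter Gardens  | Hill  


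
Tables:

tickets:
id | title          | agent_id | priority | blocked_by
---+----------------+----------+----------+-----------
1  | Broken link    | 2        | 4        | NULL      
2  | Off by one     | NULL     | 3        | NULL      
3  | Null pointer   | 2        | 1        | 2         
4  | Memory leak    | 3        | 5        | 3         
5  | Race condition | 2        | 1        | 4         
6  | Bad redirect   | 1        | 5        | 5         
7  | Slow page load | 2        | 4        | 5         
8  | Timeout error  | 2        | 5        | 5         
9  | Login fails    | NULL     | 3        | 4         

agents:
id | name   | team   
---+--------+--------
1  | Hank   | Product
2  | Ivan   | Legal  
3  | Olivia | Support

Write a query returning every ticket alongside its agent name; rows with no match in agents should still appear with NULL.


LEFT JOIN keeps every row from tickets (the left table); where agent_id has no match in agents, the agent columns become NULL. Walk through each ticket:
  - ticket 1 (Broken link): agent_id=2 -> matches Ivan
  - ticket 2 (Off by one): agent_id=NULL, no match -> kept with NULL
  - ticket 3 (Null pointer): agent_id=2 -> matches Ivan
  - ticket 4 (Memory leak): agent_id=3 -> matches Olivia
  - ticket 5 (Race condition): agent_id=2 -> matches Ivan
  - ticket 6 (Bad redirect): agent_id=1 -> matches Hank
  - ticket 7 (Slow page load): agent_id=2 -> matches Ivan
  - ticket 8 (Timeout error): agent_id=2 -> matches Ivan
  - ticket 9 (Login fails): agent_id=NULL, no match -> kept with NULL
All 9 rows appear; 2 have NULL agent.

SQL:
SELECT a.title, b.name AS agent
FROM tickets a
LEFT JOIN agents b ON a.agent_id = b.id

Result:
title          | agent 
---------------+-------
Broken link    | Ivan  
Off by one     | NULL  
Null pointer   | Ivan  
Memory leak    | Olivia
Race condition | Ivan  
Bad redirect   | Hank  
Slow page load | Ivan  
Timeout error  | Ivan  
Login fails    | NULL  


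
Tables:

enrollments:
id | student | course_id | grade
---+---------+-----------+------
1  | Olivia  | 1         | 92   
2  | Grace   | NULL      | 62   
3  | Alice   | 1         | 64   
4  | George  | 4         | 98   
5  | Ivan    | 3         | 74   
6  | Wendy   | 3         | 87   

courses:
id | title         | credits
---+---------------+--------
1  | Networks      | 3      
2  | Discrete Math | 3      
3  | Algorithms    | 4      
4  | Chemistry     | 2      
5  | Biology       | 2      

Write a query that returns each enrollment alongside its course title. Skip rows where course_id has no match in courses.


INNER JOIN keeps only enrollments rows whose course_id matches an id in courses. Walk through each enrollment:
  - enrollment 1 (Olivia): course_id=1 -> matches Networks
  - enrollment 2 (Grace): course_id=NULL, no match -> dropped
  - enrollment 3 (Alice): course_id=1 -> matches Networks
  - enrollment 4 (George): course_id=4 -> matches Chemistry
  - enrollment 5 (Ivan): course_id=3 -> matches Algorithms
  - enrollment 6 (Wendy): course_id=3 -> matches Algorithms
So 1 of 6 rows is dropped.

SQL:
SELECT a.student, b.title AS course
FROM enrollments a
INNER JOIN courses b ON a.course_id = b.id

Result:
student | course    
--------+-----------
Olivia  | Networks  
Alice   | Networks  
George  | Chemistry 
Ivan    | Algorithms
Wendy   | Algorithms


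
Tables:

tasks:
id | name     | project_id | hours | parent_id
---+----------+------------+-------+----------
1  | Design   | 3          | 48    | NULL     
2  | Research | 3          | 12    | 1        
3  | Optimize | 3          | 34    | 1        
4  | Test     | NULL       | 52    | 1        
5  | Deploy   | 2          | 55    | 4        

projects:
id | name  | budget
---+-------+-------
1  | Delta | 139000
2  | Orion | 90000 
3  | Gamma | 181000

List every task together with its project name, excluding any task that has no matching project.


INNER JOIN keeps only tasks rows whose project_id matches an id in projects. Walk through each task:
  - task 1 (Design): project_id=3 -> matches Gamma
  - task 2 (Research): project_id=3 -> matches Gamma
  - task 3 (Optimize): project_id=3 -> matches Gamma
  - task 4 (Test): project_id=NULL, no match -> dropped
  - task 5 (Deploy): project_id=2 -> matches Orion
So 1 of 5 rows is dropped.

SQL:
SELECT a.name, b.name AS project
FROM tasks a
INNER JOIN projects b ON a.project_id = b.id

Result:
name     | project
---------+--------
Design   | Gamma  
Research | Gamma  
Optimize | Gamma  
Deploy   | Orion  


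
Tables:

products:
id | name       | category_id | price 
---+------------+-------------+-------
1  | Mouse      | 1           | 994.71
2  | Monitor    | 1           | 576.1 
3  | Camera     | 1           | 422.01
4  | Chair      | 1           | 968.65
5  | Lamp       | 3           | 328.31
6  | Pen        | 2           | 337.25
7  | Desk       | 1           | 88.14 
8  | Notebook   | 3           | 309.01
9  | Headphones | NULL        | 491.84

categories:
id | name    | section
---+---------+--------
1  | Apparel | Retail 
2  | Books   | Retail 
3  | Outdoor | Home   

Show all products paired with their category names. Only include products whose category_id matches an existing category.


INNER JOIN keeps only products rows whose category_id matches an id in categories. Walk through each product:
  - product 1 (Mouse): category_id=1 -> matches Apparel
  - product 2 (Monitor): category_id=1 -> matches Apparel
  - product 3 (Camera): category_id=1 -> matches Apparel
  - product 4 (Chair): category_id=1 -> matches Apparel
  - product 5 (Lamp): category_id=3 -> matches Outdoor
  - product 6 (Pen): category_id=2 -> matches Books
  - product 7 (Desk): category_id=1 -> matches Apparel
  - product 8 (Notebook): category_id=3 -> matches Outdoor
  - product 9 (Headphones): category_id=NULL, no match -> dropped
So 1 of 9 rows is dropped.

SQL:
SELECT a.name, b.name AS category
FROM products a
INNER JOIN categories b ON a.category_id = b.id

Result:
name     | category
---------+---------
Mouse    | Apparel 
Monitor  | Apparel 
Camera   | Apparel 
Chair    | Apparel 
Lamp     | Outdoor 
Pen      | Books   
Desk     | Apparel 
Notebook | Outdoor 


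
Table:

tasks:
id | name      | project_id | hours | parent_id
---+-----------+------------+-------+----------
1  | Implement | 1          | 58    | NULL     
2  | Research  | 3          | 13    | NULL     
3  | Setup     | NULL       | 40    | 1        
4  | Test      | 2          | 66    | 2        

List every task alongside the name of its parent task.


This is a self-join: tasks is joined to a second copy of itself, matching each row's parent_id to another row's id. Use LEFT JOIN so rows with parent_id=NULL are kept.
  - task 1 (Implement): parent_id=NULL -> NULL
  - task 2 (Research): parent_id=NULL -> NULL
  - task 3 (Setup): parent_id=1 -> Implement
  - task 4 (Test): parent_id=2 -> Research

SQL:
SELECT a.name AS item, b.name AS parent
FROM tasks a
LEFT JOIN tasks b ON a.parent_id = b.id

Result:
item      | parent   
----------+----------
Implement | NULL     
Research  | NULL     
Setup     | Implement
Test      | Research 


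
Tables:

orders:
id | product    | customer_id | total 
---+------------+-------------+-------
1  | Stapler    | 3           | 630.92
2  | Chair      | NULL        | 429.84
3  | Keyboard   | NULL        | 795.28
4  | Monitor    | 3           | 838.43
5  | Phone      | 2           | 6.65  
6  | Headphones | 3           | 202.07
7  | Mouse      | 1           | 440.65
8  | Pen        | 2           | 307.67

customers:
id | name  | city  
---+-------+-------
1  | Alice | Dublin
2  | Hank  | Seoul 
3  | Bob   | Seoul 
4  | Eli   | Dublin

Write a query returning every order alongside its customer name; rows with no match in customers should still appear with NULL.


LEFT JOIN keeps every row from orders (the left table); where customer_id has no match in customers, the customer columns become NULL. Walk through each order:
  - order 1 (Stapler): customer_id=3 -> matches Bob
  - order 2 (Chair): customer_id=NULL, no match -> kept with NULL
  - order 3 (Keyboard): customer_id=NULL, no match -> kept with NULL
  - order 4 (Monitor): customer_id=3 -> matches Bob
  - order 5 (Phone): customer_id=2 -> matches Hank
  - order 6 (Headphones): customer_id=3 -> matches Bob
  - order 7 (Mouse): customer_id=1 -> matches Alice
  - order 8 (Pen): customer_id=2 -> matches Hank
All 8 rows appear; 2 have NULL customer.

SQL:
SELECT a.product, b.name AS customer
FROM orders a
LEFT JOIN customers b ON a.customer_id = b.id

Result:
product    | customer
-----------+---------
Stapler    | Bob     
Chair      | NULL    
Keyboard   | NULL    
Monitor    | Bob     
Phone      | Hank    
Headphones | Bob     
Mouse      | Alice   
Pen        | Hank    


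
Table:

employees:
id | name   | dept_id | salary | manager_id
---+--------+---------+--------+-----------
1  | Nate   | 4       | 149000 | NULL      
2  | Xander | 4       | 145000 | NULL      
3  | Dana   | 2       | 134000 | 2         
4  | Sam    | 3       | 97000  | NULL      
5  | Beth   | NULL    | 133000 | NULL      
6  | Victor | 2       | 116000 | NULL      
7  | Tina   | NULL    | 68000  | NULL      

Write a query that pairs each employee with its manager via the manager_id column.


This is a self-join: employees is joined to a second copy of itself, matching each row's manager_id to another row's id. Use LEFT JOIN so rows with manager_id=NULL are kept.
  - employee 1 (Nate): manager_id=NULL -> NULL
  - employee 2 (Xander): manager_id=NULL -> NULL
  - employee 3 (Dana): manager_id=2 -> Xander
  - employee 4 (Sam): manager_id=NULL -> NULL
  - employee 5 (Beth): manager_id=NULL -> NULL
  - employee 6 (Victor): manager_id=NULL -> NULL
  - employee 7 (Tina): manager_id=NULL -> NULL

SQL:
SELECT a.name AS item, b.name AS manager
FROM employees a
LEFT JOIN employees b ON a.manager_id = b.id

Result:
item   | manager
-------+--------
Nate   | NULL   
Xander | NULL   
Dana   | Xander 
Sam    | NULL   
Beth   | NULL   
Victor | NULL   
Tina   | NULL   


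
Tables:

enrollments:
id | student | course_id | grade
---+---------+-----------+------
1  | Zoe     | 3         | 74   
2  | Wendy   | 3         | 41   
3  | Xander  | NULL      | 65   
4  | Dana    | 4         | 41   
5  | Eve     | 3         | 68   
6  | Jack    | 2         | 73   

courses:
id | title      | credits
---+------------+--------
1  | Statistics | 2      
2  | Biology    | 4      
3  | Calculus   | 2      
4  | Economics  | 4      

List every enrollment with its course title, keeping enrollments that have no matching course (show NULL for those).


LEFT JOIN keeps every row from enrollments (the left table); where course_id has no match in courses, the course columns become NULL. Walk through each enrollment:
  - enrollment 1 (Zoe): course_id=3 -> matches Calculus
  - enrollment 2 (Wendy): course_id=3 -> matches Calculus
  - enrollment 3 (Xander): course_id=NULL, no match -> kept with NULL
  - enrollment 4 (Dana): course_id=4 -> matches Economics
  - enrollment 5 (Eve): course_id=3 -> matches Calculus
  - enrollment 6 (Jack): course_id=2 -> matches Biology
All 6 rows appear; 1 has NULL course.

SQL:
SELECT a.student, b.title AS course
FROM enrollments a
LEFT JOIN courses b ON a.course_id = b.id

Result:
student | course   
--------+----------
Zoe     | Calculus 
Wendy   | Calculus 
Xander  | NULL     
Dana    | Economics
Eve     | Calculus 
Jack    | Biology  


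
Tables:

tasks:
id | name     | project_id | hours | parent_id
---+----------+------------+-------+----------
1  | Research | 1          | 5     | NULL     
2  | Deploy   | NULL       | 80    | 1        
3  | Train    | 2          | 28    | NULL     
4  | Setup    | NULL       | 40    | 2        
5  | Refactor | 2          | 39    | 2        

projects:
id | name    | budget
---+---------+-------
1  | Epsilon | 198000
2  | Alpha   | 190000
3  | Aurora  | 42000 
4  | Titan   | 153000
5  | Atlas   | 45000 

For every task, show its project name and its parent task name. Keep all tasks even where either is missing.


Two LEFT JOINs from the same base table tasks: one to projects via project_id, one to tasks itself via parent_id. Both are LEFT so every task is preserved.
Match against projects:
  - task 1 (Research): project_id=1 -> matches Epsilon
  - task 2 (Deploy): project_id=NULL, no match -> kept with NULL
  - task 3 (Train): project_id=2 -> matches Alpha
  - task 4 (Setup): project_id=NULL, no match -> kept with NULL
  - task 5 (Refactor): project_id=2 -> matches Alpha
Match against tasks (self):
  - task 1 (Research): parent_id=NULL -> NULL
  - task 2 (Deploy): parent_id=1 -> Research
  - task 3 (Train): parent_id=NULL -> NULL
  - task 4 (Setup): parent_id=2 -> Deploy
  - task 5 (Refactor): parent_id=2 -> Deploy

SQL:
SELECT a.name, b.name AS project, c.name AS parent
FROM tasks a
LEFT JOIN projects b ON a.project_id = b.id
LEFT JOIN tasks c ON a.parent_id = c.id

Result:
name     | project | parent  
---------+---------+---------
Research | Epsilon | NULL    
Deploy   | NULL    | Research
Train    | Alpha   | NULL    
Setup    | NULL    | Deploy  
Refactor | Alpha   | Deploy  


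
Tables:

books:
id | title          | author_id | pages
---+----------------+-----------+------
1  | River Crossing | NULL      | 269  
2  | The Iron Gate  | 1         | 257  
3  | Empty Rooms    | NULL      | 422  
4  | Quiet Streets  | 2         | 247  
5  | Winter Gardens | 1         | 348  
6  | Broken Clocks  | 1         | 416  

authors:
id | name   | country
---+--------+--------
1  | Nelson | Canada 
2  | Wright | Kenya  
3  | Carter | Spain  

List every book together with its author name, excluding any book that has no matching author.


INNER JOIN keeps only books rows whose author_id matches an id in authors. Walk through each book:
  - book 1 (River Crossing): author_id=NULL, no match -> dropped
  - book 2 (The Iron Gate): author_id=1 -> matches Nelson
  - book 3 (Empty Rooms): author_id=NULL, no match -> dropped
  - book 4 (Quiet Streets): author_id=2 -> matches Wright
  - book 5 (Winter Gardens): author_id=1 -> matches Nelson
  - book 6 (Broken Clocks): author_id=1 -> matches Nelson
So 2 of 6 rows are dropped.

SQL:
SELECT a.title, b.name AS author
FROM books a
INNER JOIN authors b ON a.author_id = b.id

Result:
title          | author
---------------+-------
The Iron Gate  | Nelson
Quiet Streets  | Wright
Winter Gardens | Nelson
Broken Clocks  | Nelson


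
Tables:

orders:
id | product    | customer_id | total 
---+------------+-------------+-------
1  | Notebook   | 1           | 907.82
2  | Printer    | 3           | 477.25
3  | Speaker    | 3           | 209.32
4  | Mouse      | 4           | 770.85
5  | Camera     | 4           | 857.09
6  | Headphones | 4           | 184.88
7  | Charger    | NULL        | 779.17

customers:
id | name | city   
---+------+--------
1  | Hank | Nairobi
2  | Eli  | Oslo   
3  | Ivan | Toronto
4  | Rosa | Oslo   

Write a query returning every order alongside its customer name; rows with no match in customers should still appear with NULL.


LEFT JOIN keeps every row from orders (the left table); where customer_id has no match in customers, the customer columns become NULL. Walk through each order:
  - order 1 (Notebook): customer_id=1 -> matches Hank
  - order 2 (Printer): customer_id=3 -> matches Ivan
  - order 3 (Speaker): customer_id=3 -> matches Ivan
  - order 4 (Mouse): customer_id=4 -> matches Rosa
  - order 5 (Camera): customer_id=4 -> matches Rosa
  - order 6 (Headphones): customer_id=4 -> matches Rosa
  - order 7 (Charger): customer_id=NULL, no match -> kept with NULL
All 7 rows appear; 1 has NULL customer.

SQL:
SELECT a.product, b.name AS customer
FROM orders a
LEFT JOIN customers b ON a.customer_id = b.id

Result:
product    | customer
-----------+---------
Notebook   | Hank    
Printer    | Ivan    
Speaker    | Ivan    
Mouse      | Rosa    
Camera     | Rosa    
Headphones | Rosa    
Charger    | NULL    
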